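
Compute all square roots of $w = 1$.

|w| = 1, arg(w) = 0°
Root modulus = 1^(1/2) = 1
Root arguments: θ_k = (0° + 360°k)/2 for k = 0, 1, ..., 1
Roots: 1, -1


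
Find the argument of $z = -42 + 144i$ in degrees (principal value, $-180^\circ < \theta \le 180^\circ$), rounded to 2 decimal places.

θ = arctan(b/a) = arctan(144/-42) (quadrant-adjusted) = 106.26°


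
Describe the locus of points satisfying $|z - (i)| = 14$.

|z - z0| = r describes a circle centered at z0 with radius r
Here z0 = i and r = 14
Locus: Circle centered at (0, 1) with radius 14


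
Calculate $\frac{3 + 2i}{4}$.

Divisor is real, so divide each part by 4:
= 3/4 + (1/2)i


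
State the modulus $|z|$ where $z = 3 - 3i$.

|z| = sqrt(a^2 + b^2) = sqrt(3^2 + (-3)^2) = sqrt(18) = sqrt(18)


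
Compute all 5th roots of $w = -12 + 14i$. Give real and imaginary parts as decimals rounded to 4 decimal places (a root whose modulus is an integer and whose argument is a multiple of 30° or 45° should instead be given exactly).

|w| = sqrt(340) ≈ 18.439089, arg(w) ≈ 130.601295°
Root modulus = sqrt(340)^(1/5) ≈ 1.791216
Root arguments: θ_k = (arg(w) + 360°k)/5 for k = 0, 1, ..., 4
Compute each root as (root modulus)(cos θ_k + i sin θ_k) using full-precision intermediates, then round to 4 decimal places.
Roots: 1.6083 + 0.7886i, -0.2530 + 1.7733i, -1.7647 + 0.3073i, -0.8376 - 1.5833i, 1.2470 - 1.2859i


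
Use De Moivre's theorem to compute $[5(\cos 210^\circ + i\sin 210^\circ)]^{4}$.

By De Moivre: z^n = r^n(cos(nθ) + i sin(nθ))
= 5^4(cos(4*210°) + i sin(4*210°))
= 625(cos 120° + i sin 120°)
= -625/2 + (625*sqrt(3)/2)i


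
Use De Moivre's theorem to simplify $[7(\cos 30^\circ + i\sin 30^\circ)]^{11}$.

By De Moivre: z^n = r^n(cos(nθ) + i sin(nθ))
= 7^11(cos(11*30°) + i sin(11*30°))
= 1977326743(cos 330° + i sin 330°)
= 1977326743*sqrt(3)/2 - (1977326743/2)i


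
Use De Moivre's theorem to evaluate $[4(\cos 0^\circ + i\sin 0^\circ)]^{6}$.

By De Moivre: z^n = r^n(cos(nθ) + i sin(nθ))
= 4^6(cos(6*0°) + i sin(6*0°))
= 4096(cos 0° + i sin 0°)
= 4096


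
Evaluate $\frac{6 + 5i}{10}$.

Divisor is real, so divide each part by 10:
= 3/5 + (1/2)i


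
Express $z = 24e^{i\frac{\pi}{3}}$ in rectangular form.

a = r cos θ = 24 * 1/2 = 12
b = r sin θ = 24 * sqrt(3)/2 = 12*sqrt(3)
z = 12 + 12*sqrt(3)i


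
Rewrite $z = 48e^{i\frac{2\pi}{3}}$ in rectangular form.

a = r cos θ = 48 * -1/2 = -24
b = r sin θ = 48 * sqrt(3)/2 = 24*sqrt(3)
z = -24 + 24*sqrt(3)i


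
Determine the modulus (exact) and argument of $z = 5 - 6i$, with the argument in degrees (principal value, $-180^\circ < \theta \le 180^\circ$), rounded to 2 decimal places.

|z| = sqrt(5^2 + (-6)^2) = sqrt(61)
arg(z) = arctan(b/a) = arctan(-6/5) (quadrant-adjusted) = -50.19°


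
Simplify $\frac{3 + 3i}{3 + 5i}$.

Multiply numerator and denominator by conjugate (3 - 5i):
= (3 + 3i)(3 - 5i) / (3^2 + 5^2)
= (24 - 6i) / 34
Divide through by 2: (12 - 3i) / 17
= 12/17 - (3/17)i


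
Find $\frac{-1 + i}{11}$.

Divisor is real, so divide each part by 11:
= -1/11 + (1/11)i


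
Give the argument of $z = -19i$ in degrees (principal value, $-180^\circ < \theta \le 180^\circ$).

a = 0 and b < 0, so z lies on the negative imaginary axis: θ = -90°


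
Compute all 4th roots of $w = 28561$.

|w| = 28561, arg(w) = 0°
Root modulus = 28561^(1/4) = 13
Root arguments: θ_k = (0° + 360°k)/4 for k = 0, 1, ..., 3
Roots: 13, 13i, -13, -13i


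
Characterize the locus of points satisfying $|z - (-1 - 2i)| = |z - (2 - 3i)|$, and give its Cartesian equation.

|z - z1| = |z - z2| means z is equidistant from z1 and z2,
i.e. the perpendicular bisector of the segment from (-1, -2) to (2, -3) (midpoint (1/2, -5/2)).
With z = x + yi, square both sides:
(x - (-1))^2 + (y - (-2))^2 = (x - 2)^2 + (y - (-3))^2
The x^2 and y^2 terms cancel: 6x + (-2)y = 13 - 5 = 8
Simplify: 3x - y = 4
Locus: Perpendicular bisector of the segment from (-1, -2) to (2, -3): the line 3x - y = 4


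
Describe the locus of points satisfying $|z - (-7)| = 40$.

|z - z0| = r describes a circle centered at z0 with radius r
Here z0 = -7 and r = 40
Locus: Circle centered at (-7, 0) with radius 40


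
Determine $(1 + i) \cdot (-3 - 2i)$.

(a1*a2 - b1*b2) + (a1*b2 + b1*a2)i
= (-3 - (-2)) + (-2 + (-3))i
= -1 - 5i


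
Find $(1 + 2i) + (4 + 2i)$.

(1 + 4) + (2 + 2)i = 5 + 4i


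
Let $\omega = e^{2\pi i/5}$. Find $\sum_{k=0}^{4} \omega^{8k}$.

Let ζ = ω^8 = e^(2πi·8/5). Since 5 ∤ 8, ζ ≠ 1.
Sum = Σ_{k=0}^{4} ζ^k = (ζ^5 - 1)/(ζ - 1) = (ω^{8·5} - 1)/(ζ - 1) = (1 - 1)/(ζ - 1) = 0


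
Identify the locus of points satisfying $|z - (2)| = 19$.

|z - z0| = r describes a circle centered at z0 with radius r
Here z0 = 2 and r = 19
Locus: Circle centered at (2, 0) with radius 19


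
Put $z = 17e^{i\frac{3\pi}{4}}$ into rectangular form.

a = r cos θ = 17 * -sqrt(2)/2 = -17*sqrt(2)/2
b = r sin θ = 17 * sqrt(2)/2 = 17*sqrt(2)/2
z = -17*sqrt(2)/2 + (17*sqrt(2)/2)i


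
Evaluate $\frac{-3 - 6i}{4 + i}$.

Multiply numerator and denominator by conjugate (4 - i):
= (-3 - 6i)(4 - i) / (4^2 + 1^2)
= (-18 - 21i) / 17
= -18/17 - (21/17)i


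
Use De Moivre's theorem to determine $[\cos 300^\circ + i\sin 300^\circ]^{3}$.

By De Moivre: z^n = r^n(cos(nθ) + i sin(nθ))
= 1^3(cos(3*300°) + i sin(3*300°))
= 1(cos 180° + i sin 180°)
= -1


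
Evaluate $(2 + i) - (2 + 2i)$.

(2 - 2) + (1 - 2)i = -i


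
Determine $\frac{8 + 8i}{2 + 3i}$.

Multiply numerator and denominator by conjugate (2 - 3i):
= (8 + 8i)(2 - 3i) / (2^2 + 3^2)
= (40 - 8i) / 13
= 40/13 - (8/13)i


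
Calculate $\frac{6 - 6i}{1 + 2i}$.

Multiply numerator and denominator by conjugate (1 - 2i):
= (6 - 6i)(1 - 2i) / (1^2 + 2^2)
= (-6 - 18i) / 5
= -6/5 - (18/5)i


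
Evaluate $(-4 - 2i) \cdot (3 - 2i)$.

(a1*a2 - b1*b2) + (a1*b2 + b1*a2)i
= (-12 - 4) + (8 + (-6))i
= -16 + 2i


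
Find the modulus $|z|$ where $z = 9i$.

|z| = sqrt(a^2 + b^2) = sqrt(0^2 + 9^2) = sqrt(81) = 9


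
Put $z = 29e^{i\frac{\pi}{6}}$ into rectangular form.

a = r cos θ = 29 * sqrt(3)/2 = 29*sqrt(3)/2
b = r sin θ = 29 * 1/2 = 29/2
z = 29*sqrt(3)/2 + (29/2)i


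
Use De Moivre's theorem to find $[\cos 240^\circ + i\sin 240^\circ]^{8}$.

By De Moivre: z^n = r^n(cos(nθ) + i sin(nθ))
= 1^8(cos(8*240°) + i sin(8*240°))
= 1(cos 120° + i sin 120°)
= -1/2 + (sqrt(3)/2)i


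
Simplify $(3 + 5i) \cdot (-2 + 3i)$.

(a1*a2 - b1*b2) + (a1*b2 + b1*a2)i
= (-6 - 15) + (9 + (-10))i
= -21 - i


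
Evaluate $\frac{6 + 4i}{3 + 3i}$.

Multiply numerator and denominator by conjugate (3 - 3i):
= (6 + 4i)(3 - 3i) / (3^2 + 3^2)
= (30 - 6i) / 18
Divide through by 6: (5 - i) / 3
= 5/3 - (1/3)i


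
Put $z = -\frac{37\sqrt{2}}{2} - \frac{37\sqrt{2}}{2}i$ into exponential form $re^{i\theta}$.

r = |z| = sqrt((-37*sqrt(2)/2)^2 + (-37*sqrt(2)/2)^2) = sqrt(1369/2 + 1369/2) = sqrt(1369) = 37
θ = arctan(b/a) = arctan(-26.163/-26.163) (quadrant-adjusted) = -135° = -3π/4
z = 37e^(-i*3π/4)


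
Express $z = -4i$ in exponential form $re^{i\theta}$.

r = |z| = sqrt((0)^2 + (-4)^2) = sqrt(0 + 16) = sqrt(16) = 4
a = 0 and b < 0, so z lies on the negative imaginary axis: θ = -90° = -π/2
z = 4e^(-i*π/2)


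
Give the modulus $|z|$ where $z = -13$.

|z| = sqrt(a^2 + b^2) = sqrt((-13)^2 + 0^2) = sqrt(169) = 13


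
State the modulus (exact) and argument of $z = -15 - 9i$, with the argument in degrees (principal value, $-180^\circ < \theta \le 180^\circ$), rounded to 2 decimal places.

|z| = sqrt((-15)^2 + (-9)^2) = sqrt(306)
arg(z) = arctan(b/a) = arctan(-9/-15) (quadrant-adjusted) = -149.04°


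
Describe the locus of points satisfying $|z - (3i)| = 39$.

|z - z0| = r describes a circle centered at z0 with radius r
Here z0 = 3i and r = 39
Locus: Circle centered at (0, 3) with radius 39


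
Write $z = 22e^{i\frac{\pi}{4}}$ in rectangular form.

a = r cos θ = 22 * sqrt(2)/2 = 11*sqrt(2)
b = r sin θ = 22 * sqrt(2)/2 = 11*sqrt(2)
z = 11*sqrt(2) + 11*sqrt(2)i


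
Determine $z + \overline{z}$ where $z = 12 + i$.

z + conjugate(z) = (a + bi) + (a - bi) = 2a
= 2 * 12 = 24


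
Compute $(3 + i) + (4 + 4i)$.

(3 + 4) + (1 + 4)i = 7 + 5i


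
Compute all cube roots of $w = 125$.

|w| = 125, arg(w) = 0°
Root modulus = 125^(1/3) = 5
Root arguments: θ_k = (0° + 360°k)/3 for k = 0, 1, ..., 2
Roots: 5, -5/2 + (5*sqrt(3)/2)i, -5/2 - (5*sqrt(3)/2)i


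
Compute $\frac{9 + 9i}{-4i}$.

Multiply numerator and denominator by conjugate (4i):
= (9 + 9i)(4i) / (0^2 + (-4)^2)
= (-36 + 36i) / 16
Divide through by 4: (-9 + 9i) / 4
= -9/4 + (9/4)i


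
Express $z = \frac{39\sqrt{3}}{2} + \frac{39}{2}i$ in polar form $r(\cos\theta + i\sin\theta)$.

r = |z| = sqrt(a^2 + b^2) = sqrt((39*sqrt(3)/2)^2 + (39/2)^2) = sqrt(4563/4 + 1521/4) = sqrt(1521) = 39
θ = arctan(b/a) = arctan(19.5/33.775) (quadrant-adjusted) = 30°
z = 39(cos 30° + i sin 30°)


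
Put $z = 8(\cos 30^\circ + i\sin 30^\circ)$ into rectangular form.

a = r cos θ = 8 * sqrt(3)/2 = 4*sqrt(3)
b = r sin θ = 8 * 1/2 = 4
z = 4*sqrt(3) + 4i


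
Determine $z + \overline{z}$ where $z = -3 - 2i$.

z + conjugate(z) = (a + bi) + (a - bi) = 2a
= 2 * (-3) = -6


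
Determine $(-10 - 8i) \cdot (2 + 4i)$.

(a1*a2 - b1*b2) + (a1*b2 + b1*a2)i
= (-20 - (-32)) + (-40 + (-16))i
= 12 - 56i


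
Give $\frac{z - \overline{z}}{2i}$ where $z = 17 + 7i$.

z - conjugate(z) = 2bi
(z - conjugate(z))/(2i) = 2bi/(2i) = b = 7


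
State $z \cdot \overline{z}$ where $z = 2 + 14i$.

z * conjugate(z) = |z|^2 = a^2 + b^2
= 2^2 + 14^2 = 200


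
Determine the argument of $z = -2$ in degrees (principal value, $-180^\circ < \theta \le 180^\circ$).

b = 0 and a < 0, so z lies on the negative real axis: θ = 180°


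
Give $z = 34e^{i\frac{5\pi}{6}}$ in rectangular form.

a = r cos θ = 34 * -sqrt(3)/2 = -17*sqrt(3)
b = r sin θ = 34 * 1/2 = 17
z = -17*sqrt(3) + 17i


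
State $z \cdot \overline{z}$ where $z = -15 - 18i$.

z * conjugate(z) = |z|^2 = a^2 + b^2
= (-15)^2 + (-18)^2 = 549


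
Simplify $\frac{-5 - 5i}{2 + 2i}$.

Multiply numerator and denominator by conjugate (2 - 2i):
= (-5 - 5i)(2 - 2i) / (2^2 + 2^2)
= (-20) / 8
Divide through by 4: (-5) / 2
= -5/2


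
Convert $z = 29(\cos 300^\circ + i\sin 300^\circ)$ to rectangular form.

a = r cos θ = 29 * 1/2 = 29/2
b = r sin θ = 29 * -sqrt(3)/2 = -29*sqrt(3)/2
z = 29/2 - (29*sqrt(3)/2)i


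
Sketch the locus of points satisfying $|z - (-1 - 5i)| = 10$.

|z - z0| = r describes a circle centered at z0 with radius r
Here z0 = -1 - 5i and r = 10
Locus: Circle centered at (-1, -5) with radius 10


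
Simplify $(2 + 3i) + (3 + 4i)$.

(2 + 3) + (3 + 4)i = 5 + 7i


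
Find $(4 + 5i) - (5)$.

(4 - 5) + (5 - 0)i = -1 + 5i


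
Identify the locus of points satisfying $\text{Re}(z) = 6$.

Re(z) = x where z = x + yi; the equation x = 6 is satisfied by all points with that x-coordinate
Locus: Vertical line x = 6


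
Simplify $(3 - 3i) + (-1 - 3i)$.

(3 + (-1)) + (-3 + (-3))i = 2 - 6i


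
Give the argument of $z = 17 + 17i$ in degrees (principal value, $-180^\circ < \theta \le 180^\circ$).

θ = arctan(b/a) = arctan(17/17) (quadrant-adjusted) = 45°


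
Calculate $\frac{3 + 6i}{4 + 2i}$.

Multiply numerator and denominator by conjugate (4 - 2i):
= (3 + 6i)(4 - 2i) / (4^2 + 2^2)
= (24 + 18i) / 20
Divide through by 2: (12 + 9i) / 10
= 6/5 + (9/10)i


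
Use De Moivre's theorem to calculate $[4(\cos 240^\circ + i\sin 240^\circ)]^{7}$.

By De Moivre: z^n = r^n(cos(nθ) + i sin(nθ))
= 4^7(cos(7*240°) + i sin(7*240°))
= 16384(cos 240° + i sin 240°)
= -8192 - 8192*sqrt(3)i


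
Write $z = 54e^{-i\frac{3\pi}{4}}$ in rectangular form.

a = r cos θ = 54 * -sqrt(2)/2 = -27*sqrt(2)
b = r sin θ = 54 * -sqrt(2)/2 = -27*sqrt(2)
z = -27*sqrt(2) - 27*sqrt(2)i


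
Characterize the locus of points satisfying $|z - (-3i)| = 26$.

|z - z0| = r describes a circle centered at z0 with radius r
Here z0 = -3i and r = 26
Locus: Circle centered at (0, -3) with radius 26


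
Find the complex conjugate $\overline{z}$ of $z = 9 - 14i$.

If z = a + bi, then conjugate(z) = a - bi
conjugate(9 - 14i) = 9 + 14i


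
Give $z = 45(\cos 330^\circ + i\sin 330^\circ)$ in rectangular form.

a = r cos θ = 45 * sqrt(3)/2 = 45*sqrt(3)/2
b = r sin θ = 45 * -1/2 = -45/2
z = 45*sqrt(3)/2 - (45/2)i


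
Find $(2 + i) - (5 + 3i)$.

(2 - 5) + (1 - 3)i = -3 - 2i


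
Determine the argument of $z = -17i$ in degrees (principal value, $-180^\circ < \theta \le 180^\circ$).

a = 0 and b < 0, so z lies on the negative imaginary axis: θ = -90°


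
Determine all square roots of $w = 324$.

|w| = 324, arg(w) = 0°
Root modulus = 324^(1/2) = 18
Root arguments: θ_k = (0° + 360°k)/2 for k = 0, 1, ..., 1
Roots: 18, -18


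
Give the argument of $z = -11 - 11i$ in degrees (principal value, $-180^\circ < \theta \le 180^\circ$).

θ = arctan(b/a) = arctan(-11/-11) (quadrant-adjusted) = -135°


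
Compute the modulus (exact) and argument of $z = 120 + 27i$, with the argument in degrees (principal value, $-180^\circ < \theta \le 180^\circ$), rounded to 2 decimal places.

|z| = sqrt(120^2 + 27^2) = 123
arg(z) = arctan(b/a) = arctan(27/120) (quadrant-adjusted) = 12.68°


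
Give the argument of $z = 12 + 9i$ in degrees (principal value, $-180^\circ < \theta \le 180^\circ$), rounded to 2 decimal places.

θ = arctan(b/a) = arctan(9/12) (quadrant-adjusted) = 36.87°


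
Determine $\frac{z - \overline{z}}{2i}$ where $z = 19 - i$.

z - conjugate(z) = 2bi
(z - conjugate(z))/(2i) = 2bi/(2i) = b = -1


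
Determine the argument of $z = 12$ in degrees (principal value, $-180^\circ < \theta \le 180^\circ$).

b = 0 and a > 0, so z lies on the positive real axis: θ = 0°


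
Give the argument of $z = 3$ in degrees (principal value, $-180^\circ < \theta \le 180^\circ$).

b = 0 and a > 0, so z lies on the positive real axis: θ = 0°


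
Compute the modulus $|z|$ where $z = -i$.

|z| = sqrt(a^2 + b^2) = sqrt(0^2 + (-1)^2) = sqrt(1) = 1


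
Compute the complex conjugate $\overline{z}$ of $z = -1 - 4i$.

If z = a + bi, then conjugate(z) = a - bi
conjugate(-1 - 4i) = -1 + 4i


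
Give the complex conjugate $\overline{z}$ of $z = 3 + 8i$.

If z = a + bi, then conjugate(z) = a - bi
conjugate(3 + 8i) = 3 - 8i


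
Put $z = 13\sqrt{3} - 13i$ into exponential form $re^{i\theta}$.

r = |z| = sqrt((13*sqrt(3))^2 + (-13)^2) = sqrt(507 + 169) = sqrt(676) = 26
θ = arctan(b/a) = arctan(-13/22.5167) (quadrant-adjusted) = -30° = -π/6
z = 26e^(-i*π/6)


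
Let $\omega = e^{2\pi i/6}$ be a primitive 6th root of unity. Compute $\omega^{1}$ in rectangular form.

ω^1 = e^(2πi·1/6) = e^(i·1π/3)
= cos(1π/3) + i sin(1π/3)
= 1/2 + (sqrt(3)/2)i


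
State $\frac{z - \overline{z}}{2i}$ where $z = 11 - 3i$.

z - conjugate(z) = 2bi
(z - conjugate(z))/(2i) = 2bi/(2i) = b = -3


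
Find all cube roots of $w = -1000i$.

|w| = 1000, arg(w) = 270°
Root modulus = 1000^(1/3) = 10
Root arguments: θ_k = (270° + 360°k)/3 for k = 0, 1, ..., 2
Roots: 10i, -5*sqrt(3) - 5i, 5*sqrt(3) - 5i


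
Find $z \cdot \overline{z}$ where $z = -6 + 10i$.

z * conjugate(z) = |z|^2 = a^2 + b^2
= (-6)^2 + 10^2 = 136


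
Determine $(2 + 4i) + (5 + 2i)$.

(2 + 5) + (4 + 2)i = 7 + 6i


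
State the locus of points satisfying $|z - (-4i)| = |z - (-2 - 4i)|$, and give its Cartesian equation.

|z - z1| = |z - z2| means z is equidistant from z1 and z2,
i.e. the perpendicular bisector of the segment from (0, -4) to (-2, -4) (midpoint (-1, -4)).
With z = x + yi, square both sides:
(x - 0)^2 + (y - (-4))^2 = (x - (-2))^2 + (y - (-4))^2
The x^2 and y^2 terms cancel: -4x + 0y = 20 - 16 = 4
Simplify: x = -1
Locus: Perpendicular bisector of the segment from (0, -4) to (-2, -4): the line x = -1


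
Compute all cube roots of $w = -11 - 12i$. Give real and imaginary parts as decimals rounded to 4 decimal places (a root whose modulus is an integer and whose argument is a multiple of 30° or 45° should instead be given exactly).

|w| = sqrt(265) ≈ 16.278821, arg(w) ≈ 227.489553°
Root modulus = sqrt(265)^(1/3) ≈ 2.534395
Root arguments: θ_k = (arg(w) + 360°k)/3 for k = 0, 1, ..., 2
Compute each root as (root modulus)(cos θ_k + i sin θ_k) using full-precision intermediates, then round to 4 decimal places.
Roots: 0.6204 + 2.4573i, -2.4383 - 0.6913i, 1.8179 - 1.7659i


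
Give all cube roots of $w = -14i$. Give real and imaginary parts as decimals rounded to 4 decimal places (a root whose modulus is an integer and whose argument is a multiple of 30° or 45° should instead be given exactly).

|w| = 14, arg(w) = 270°
Root modulus = 14^(1/3) ≈ 2.410142
Root arguments: θ_k = (270° + 360°k)/3 for k = 0, 1, ..., 2
Compute each root as (root modulus)(cos θ_k + i sin θ_k) using full-precision intermediates, then round to 4 decimal places.
Roots: 2.4101i, -2.0872 - 1.2051i, 2.0872 - 1.2051i


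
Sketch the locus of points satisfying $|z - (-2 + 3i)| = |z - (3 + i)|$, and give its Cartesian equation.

|z - z1| = |z - z2| means z is equidistant from z1 and z2,
i.e. the perpendicular bisector of the segment from (-2, 3) to (3, 1) (midpoint (1/2, 2)).
With z = x + yi, square both sides:
(x - (-2))^2 + (y - 3)^2 = (x - 3)^2 + (y - 1)^2
The x^2 and y^2 terms cancel: 10x + (-4)y = 10 - 13 = -3
Simplify: 10x - 4y = -3
Locus: Perpendicular bisector of the segment from (-2, 3) to (3, 1): the line 10x - 4y = -3


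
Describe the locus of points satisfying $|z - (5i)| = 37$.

|z - z0| = r describes a circle centered at z0 with radius r
Here z0 = 5i and r = 37
Locus: Circle centered at (0, 5) with radius 37


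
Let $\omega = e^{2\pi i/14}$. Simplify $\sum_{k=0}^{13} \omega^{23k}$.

Let ζ = ω^23 = e^(2πi·23/14). Since 14 ∤ 23, ζ ≠ 1.
Sum = Σ_{k=0}^{13} ζ^k = (ζ^14 - 1)/(ζ - 1) = (ω^{23·14} - 1)/(ζ - 1) = (1 - 1)/(ζ - 1) = 0


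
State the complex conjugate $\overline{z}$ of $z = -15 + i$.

If z = a + bi, then conjugate(z) = a - bi
conjugate(-15 + i) = -15 - i


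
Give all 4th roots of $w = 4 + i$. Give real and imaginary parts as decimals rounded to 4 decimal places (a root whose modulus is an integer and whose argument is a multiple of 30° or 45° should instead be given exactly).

|w| = sqrt(17) ≈ 4.123106, arg(w) ≈ 14.036243°
Root modulus = sqrt(17)^(1/4) ≈ 1.424971
Root arguments: θ_k = (arg(w) + 360°k)/4 for k = 0, 1, ..., 3
Compute each root as (root modulus)(cos θ_k + i sin θ_k) using full-precision intermediates, then round to 4 decimal places.
Roots: 1.4223 + 0.0872i, -0.0872 + 1.4223i, -1.4223 - 0.0872i, 0.0872 - 1.4223i


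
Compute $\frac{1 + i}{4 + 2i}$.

Multiply numerator and denominator by conjugate (4 - 2i):
= (1 + i)(4 - 2i) / (4^2 + 2^2)
= (6 + 2i) / 20
Divide through by 2: (3 + i) / 10
= 3/10 + (1/10)i


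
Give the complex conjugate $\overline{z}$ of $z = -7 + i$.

If z = a + bi, then conjugate(z) = a - bi
conjugate(-7 + i) = -7 - i


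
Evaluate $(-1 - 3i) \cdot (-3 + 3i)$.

(a1*a2 - b1*b2) + (a1*b2 + b1*a2)i
= (3 - (-9)) + (-3 + 9)i
= 12 + 6i


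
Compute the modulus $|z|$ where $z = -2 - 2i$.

|z| = sqrt(a^2 + b^2) = sqrt((-2)^2 + (-2)^2) = sqrt(8) = sqrt(8)


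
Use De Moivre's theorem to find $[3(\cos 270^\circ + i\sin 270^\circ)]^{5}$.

By De Moivre: z^n = r^n(cos(nθ) + i sin(nθ))
= 3^5(cos(5*270°) + i sin(5*270°))
= 243(cos 270° + i sin 270°)
= -243i


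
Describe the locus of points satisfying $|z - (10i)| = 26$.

|z - z0| = r describes a circle centered at z0 with radius r
Here z0 = 10i and r = 26
Locus: Circle centered at (0, 10) with radius 26


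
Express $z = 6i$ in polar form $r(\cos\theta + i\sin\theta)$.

r = |z| = sqrt(a^2 + b^2) = sqrt((0)^2 + (6)^2) = sqrt(0 + 36) = sqrt(36) = 6
a = 0 and b > 0, so z lies on the positive imaginary axis: θ = 90°
z = 6(cos 90° + i sin 90°)


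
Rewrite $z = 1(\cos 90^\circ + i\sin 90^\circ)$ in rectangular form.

a = r cos θ = 1 * 0 = 0
b = r sin θ = 1 * 1 = 1
z = i


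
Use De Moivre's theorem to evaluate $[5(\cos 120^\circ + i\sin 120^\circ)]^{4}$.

By De Moivre: z^n = r^n(cos(nθ) + i sin(nθ))
= 5^4(cos(4*120°) + i sin(4*120°))
= 625(cos 120° + i sin 120°)
= -625/2 + (625*sqrt(3)/2)i


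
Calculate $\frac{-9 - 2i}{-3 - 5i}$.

Multiply numerator and denominator by conjugate (-3 + 5i):
= (-9 - 2i)(-3 + 5i) / ((-3)^2 + (-5)^2)
= (37 - 39i) / 34
= 37/34 - (39/34)i


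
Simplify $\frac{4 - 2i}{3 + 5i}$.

Multiply numerator and denominator by conjugate (3 - 5i):
= (4 - 2i)(3 - 5i) / (3^2 + 5^2)
= (2 - 26i) / 34
Divide through by 2: (1 - 13i) / 17
= 1/17 - (13/17)i


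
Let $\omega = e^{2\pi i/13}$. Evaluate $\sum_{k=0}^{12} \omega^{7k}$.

Let ζ = ω^7 = e^(2πi·7/13). Since 13 ∤ 7, ζ ≠ 1.
Sum = Σ_{k=0}^{12} ζ^k = (ζ^13 - 1)/(ζ - 1) = (ω^{7·13} - 1)/(ζ - 1) = (1 - 1)/(ζ - 1) = 0


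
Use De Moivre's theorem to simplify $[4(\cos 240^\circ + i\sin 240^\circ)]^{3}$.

By De Moivre: z^n = r^n(cos(nθ) + i sin(nθ))
= 4^3(cos(3*240°) + i sin(3*240°))
= 64(cos 0° + i sin 0°)
= 64


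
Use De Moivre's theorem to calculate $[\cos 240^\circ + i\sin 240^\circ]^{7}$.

By De Moivre: z^n = r^n(cos(nθ) + i sin(nθ))
= 1^7(cos(7*240°) + i sin(7*240°))
= 1(cos 240° + i sin 240°)
= -1/2 - (sqrt(3)/2)i


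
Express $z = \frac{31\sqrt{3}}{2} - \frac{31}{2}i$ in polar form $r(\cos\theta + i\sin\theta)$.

r = |z| = sqrt(a^2 + b^2) = sqrt((31*sqrt(3)/2)^2 + (-31/2)^2) = sqrt(2883/4 + 961/4) = sqrt(961) = 31
θ = arctan(b/a) = arctan(-15.5/26.8468) (quadrant-adjusted) = 330°
z = 31(cos 330° + i sin 330°)


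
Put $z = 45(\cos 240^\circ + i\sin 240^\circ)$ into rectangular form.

a = r cos θ = 45 * -1/2 = -45/2
b = r sin θ = 45 * -sqrt(3)/2 = -45*sqrt(3)/2
z = -45/2 - (45*sqrt(3)/2)i


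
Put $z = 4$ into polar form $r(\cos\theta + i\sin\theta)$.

r = |z| = sqrt(a^2 + b^2) = sqrt((4)^2 + (0)^2) = sqrt(16 + 0) = sqrt(16) = 4
b = 0 and a > 0, so z lies on the positive real axis: θ = 0°
z = 4(cos 0° + i sin 0°)


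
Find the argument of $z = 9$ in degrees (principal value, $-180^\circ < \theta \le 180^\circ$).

b = 0 and a > 0, so z lies on the positive real axis: θ = 0°


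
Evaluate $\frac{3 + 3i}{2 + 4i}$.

Multiply numerator and denominator by conjugate (2 - 4i):
= (3 + 3i)(2 - 4i) / (2^2 + 4^2)
= (18 - 6i) / 20
Divide through by 2: (9 - 3i) / 10
= 9/10 - (3/10)i


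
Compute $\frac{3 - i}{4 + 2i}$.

Multiply numerator and denominator by conjugate (4 - 2i):
= (3 - i)(4 - 2i) / (4^2 + 2^2)
= (10 - 10i) / 20
Divide through by 10: (1 - i) / 2
= 1/2 - (1/2)i


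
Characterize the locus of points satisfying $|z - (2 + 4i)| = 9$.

|z - z0| = r describes a circle centered at z0 with radius r
Here z0 = 2 + 4i and r = 9
Locus: Circle centered at (2, 4) with radius 9


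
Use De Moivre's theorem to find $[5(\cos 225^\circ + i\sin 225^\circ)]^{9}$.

By De Moivre: z^n = r^n(cos(nθ) + i sin(nθ))
= 5^9(cos(9*225°) + i sin(9*225°))
= 1953125(cos 225° + i sin 225°)
= -1953125*sqrt(2)/2 - (1953125*sqrt(2)/2)i


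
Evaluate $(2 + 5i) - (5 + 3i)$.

(2 - 5) + (5 - 3)i = -3 + 2i


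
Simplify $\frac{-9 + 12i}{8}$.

Divisor is real, so divide each part by 8:
= -9/8 + (3/2)i


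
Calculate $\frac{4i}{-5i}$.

Multiply numerator and denominator by conjugate (5i):
= (4i)(5i) / (0^2 + (-5)^2)
= (-20) / 25
Divide through by 5: (-4) / 5
= -4/5


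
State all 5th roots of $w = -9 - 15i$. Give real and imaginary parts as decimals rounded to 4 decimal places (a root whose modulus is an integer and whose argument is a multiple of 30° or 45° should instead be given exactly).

|w| = sqrt(306) ≈ 17.492856, arg(w) ≈ 239.036243°
Root modulus = sqrt(306)^(1/5) ≈ 1.772442
Root arguments: θ_k = (arg(w) + 360°k)/5 for k = 0, 1, ..., 4
Compute each root as (root modulus)(cos θ_k + i sin θ_k) using full-precision intermediates, then round to 4 decimal places.
Roots: 1.1904 + 1.3132i, -0.8811 + 1.5380i, -1.7349 - 0.3627i, -0.1912 - 1.7621i, 1.6168 - 0.7264i


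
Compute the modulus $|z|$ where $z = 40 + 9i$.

|z| = sqrt(a^2 + b^2) = sqrt(40^2 + 9^2) = sqrt(1681) = 41


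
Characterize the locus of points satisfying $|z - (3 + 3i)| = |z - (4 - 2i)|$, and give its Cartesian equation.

|z - z1| = |z - z2| means z is equidistant from z1 and z2,
i.e. the perpendicular bisector of the segment from (3, 3) to (4, -2) (midpoint (7/2, 1/2)).
With z = x + yi, square both sides:
(x - 3)^2 + (y - 3)^2 = (x - 4)^2 + (y - (-2))^2
The x^2 and y^2 terms cancel: 2x + (-10)y = 20 - 18 = 2
Simplify: x - 5y = 1
Locus: Perpendicular bisector of the segment from (3, 3) to (4, -2): the line x - 5y = 1


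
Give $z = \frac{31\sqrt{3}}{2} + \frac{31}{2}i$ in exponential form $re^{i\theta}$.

r = |z| = sqrt((31*sqrt(3)/2)^2 + (31/2)^2) = sqrt(2883/4 + 961/4) = sqrt(961) = 31
θ = arctan(b/a) = arctan(15.5/26.8468) (quadrant-adjusted) = 30° = π/6
z = 31e^(i*π/6)


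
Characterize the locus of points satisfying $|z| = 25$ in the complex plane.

|z| = 25 means sqrt(x^2 + y^2) = 25
This is a circle of radius 25 centered at the origin


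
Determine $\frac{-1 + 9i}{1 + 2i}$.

Multiply numerator and denominator by conjugate (1 - 2i):
= (-1 + 9i)(1 - 2i) / (1^2 + 2^2)
= (17 + 11i) / 5
= 17/5 + (11/5)i


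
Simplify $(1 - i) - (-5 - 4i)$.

(1 - (-5)) + (-1 - (-4))i = 6 + 3i


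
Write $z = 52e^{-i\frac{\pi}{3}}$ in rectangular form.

a = r cos θ = 52 * 1/2 = 26
b = r sin θ = 52 * -sqrt(3)/2 = -26*sqrt(3)
z = 26 - 26*sqrt(3)i


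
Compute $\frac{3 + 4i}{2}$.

Divisor is real, so divide each part by 2:
= 3/2 + 2i


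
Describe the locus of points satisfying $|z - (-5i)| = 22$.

|z - z0| = r describes a circle centered at z0 with radius r
Here z0 = -5i and r = 22
Locus: Circle centered at (0, -5) with radius 22


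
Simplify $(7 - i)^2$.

(a + bi)^2 = a^2 - b^2 + 2abi
= 7^2 - (-1)^2 + 2*7*(-1)i
= 48 - 14i


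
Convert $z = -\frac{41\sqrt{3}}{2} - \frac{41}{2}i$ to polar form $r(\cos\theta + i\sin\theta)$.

r = |z| = sqrt(a^2 + b^2) = sqrt((-41*sqrt(3)/2)^2 + (-41/2)^2) = sqrt(5043/4 + 1681/4) = sqrt(1681) = 41
θ = arctan(b/a) = arctan(-20.5/-35.507) (quadrant-adjusted) = 210°
z = 41(cos 210° + i sin 210°)


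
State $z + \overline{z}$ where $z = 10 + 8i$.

z + conjugate(z) = (a + bi) + (a - bi) = 2a
= 2 * 10 = 20


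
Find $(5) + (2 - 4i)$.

(5 + 2) + (0 + (-4))i = 7 - 4i


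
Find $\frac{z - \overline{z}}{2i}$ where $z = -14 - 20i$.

z - conjugate(z) = 2bi
(z - conjugate(z))/(2i) = 2bi/(2i) = b = -20


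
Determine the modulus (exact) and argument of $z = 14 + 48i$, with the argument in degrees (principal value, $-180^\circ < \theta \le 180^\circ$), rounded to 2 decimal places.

|z| = sqrt(14^2 + 48^2) = 50
arg(z) = arctan(b/a) = arctan(48/14) (quadrant-adjusted) = 73.74°


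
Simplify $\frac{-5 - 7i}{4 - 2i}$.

Multiply numerator and denominator by conjugate (4 + 2i):
= (-5 - 7i)(4 + 2i) / (4^2 + (-2)^2)
= (-6 - 38i) / 20
Divide through by 2: (-3 - 19i) / 10
= -3/10 - (19/10)i


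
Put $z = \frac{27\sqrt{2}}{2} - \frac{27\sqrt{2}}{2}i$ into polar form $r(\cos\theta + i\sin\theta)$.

r = |z| = sqrt(a^2 + b^2) = sqrt((27*sqrt(2)/2)^2 + (-27*sqrt(2)/2)^2) = sqrt(729/2 + 729/2) = sqrt(729) = 27
θ = arctan(b/a) = arctan(-19.0919/19.0919) (quadrant-adjusted) = 315°
z = 27(cos 315° + i sin 315°)


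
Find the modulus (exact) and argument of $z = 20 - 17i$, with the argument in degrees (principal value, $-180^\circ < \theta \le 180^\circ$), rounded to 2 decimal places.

|z| = sqrt(20^2 + (-17)^2) = sqrt(689)
arg(z) = arctan(b/a) = arctan(-17/20) (quadrant-adjusted) = -40.36°


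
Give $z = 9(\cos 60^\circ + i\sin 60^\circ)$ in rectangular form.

a = r cos θ = 9 * 1/2 = 9/2
b = r sin θ = 9 * sqrt(3)/2 = 9*sqrt(3)/2
z = 9/2 + (9*sqrt(3)/2)i


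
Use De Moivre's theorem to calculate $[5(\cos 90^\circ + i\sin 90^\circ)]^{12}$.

By De Moivre: z^n = r^n(cos(nθ) + i sin(nθ))
= 5^12(cos(12*90°) + i sin(12*90°))
= 244140625(cos 0° + i sin 0°)
= 244140625


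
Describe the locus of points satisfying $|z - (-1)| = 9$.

|z - z0| = r describes a circle centered at z0 with radius r
Here z0 = -1 and r = 9
Locus: Circle centered at (-1, 0) with radius 9


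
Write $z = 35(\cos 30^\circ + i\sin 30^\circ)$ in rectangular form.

a = r cos θ = 35 * sqrt(3)/2 = 35*sqrt(3)/2
b = r sin θ = 35 * 1/2 = 35/2
z = 35*sqrt(3)/2 + (35/2)i


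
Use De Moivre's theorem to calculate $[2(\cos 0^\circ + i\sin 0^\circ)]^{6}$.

By De Moivre: z^n = r^n(cos(nθ) + i sin(nθ))
= 2^6(cos(6*0°) + i sin(6*0°))
= 64(cos 0° + i sin 0°)
= 64


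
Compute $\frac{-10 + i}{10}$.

Divisor is real, so divide each part by 10:
= -1 + (1/10)i


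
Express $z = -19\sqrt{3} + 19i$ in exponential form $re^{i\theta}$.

r = |z| = sqrt((-19*sqrt(3))^2 + (19)^2) = sqrt(1083 + 361) = sqrt(1444) = 38
θ = arctan(b/a) = arctan(19/-32.909) (quadrant-adjusted) = 150° = 5π/6
z = 38e^(i*5π/6)


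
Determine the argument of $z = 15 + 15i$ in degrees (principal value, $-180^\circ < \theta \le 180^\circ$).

θ = arctan(b/a) = arctan(15/15) (quadrant-adjusted) = 45°


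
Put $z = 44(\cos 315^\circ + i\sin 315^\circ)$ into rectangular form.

a = r cos θ = 44 * sqrt(2)/2 = 22*sqrt(2)
b = r sin θ = 44 * -sqrt(2)/2 = -22*sqrt(2)
z = 22*sqrt(2) - 22*sqrt(2)i


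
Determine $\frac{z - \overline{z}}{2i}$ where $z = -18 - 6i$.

z - conjugate(z) = 2bi
(z - conjugate(z))/(2i) = 2bi/(2i) = b = -6


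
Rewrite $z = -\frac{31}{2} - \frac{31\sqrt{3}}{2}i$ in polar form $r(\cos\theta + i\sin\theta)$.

r = |z| = sqrt(a^2 + b^2) = sqrt((-31/2)^2 + (-31*sqrt(3)/2)^2) = sqrt(961/4 + 2883/4) = sqrt(961) = 31
θ = arctan(b/a) = arctan(-26.8468/-15.5) (quadrant-adjusted) = 240°
z = 31(cos 240° + i sin 240°)


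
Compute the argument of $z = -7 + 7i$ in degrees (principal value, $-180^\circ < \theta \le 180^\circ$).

θ = arctan(b/a) = arctan(7/-7) (quadrant-adjusted) = 135°


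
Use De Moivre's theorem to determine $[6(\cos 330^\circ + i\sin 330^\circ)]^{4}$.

By De Moivre: z^n = r^n(cos(nθ) + i sin(nθ))
= 6^4(cos(4*330°) + i sin(4*330°))
= 1296(cos 240° + i sin 240°)
= -648 - 648*sqrt(3)i


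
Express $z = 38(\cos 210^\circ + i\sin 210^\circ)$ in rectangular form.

a = r cos θ = 38 * -sqrt(3)/2 = -19*sqrt(3)
b = r sin θ = 38 * -1/2 = -19
z = -19*sqrt(3) - 19i


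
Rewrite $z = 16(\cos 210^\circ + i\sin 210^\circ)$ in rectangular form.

a = r cos θ = 16 * -sqrt(3)/2 = -8*sqrt(3)
b = r sin θ = 16 * -1/2 = -8
z = -8*sqrt(3) - 8i


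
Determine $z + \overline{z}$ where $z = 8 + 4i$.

z + conjugate(z) = (a + bi) + (a - bi) = 2a
= 2 * 8 = 16


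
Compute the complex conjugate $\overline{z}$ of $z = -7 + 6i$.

If z = a + bi, then conjugate(z) = a - bi
conjugate(-7 + 6i) = -7 - 6i


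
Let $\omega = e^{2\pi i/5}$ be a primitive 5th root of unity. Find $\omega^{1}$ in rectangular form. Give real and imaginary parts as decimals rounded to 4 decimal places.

ω^1 = e^(2πi·1/5) = e^(i·2π/5)
= cos(2π/5) + i sin(2π/5)
= 0.3090 + 0.9511i


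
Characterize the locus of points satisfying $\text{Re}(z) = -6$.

Re(z) = x where z = x + yi; the equation x = -6 is satisfied by all points with that x-coordinate
Locus: Vertical line x = -6


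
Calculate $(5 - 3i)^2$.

(a + bi)^2 = a^2 - b^2 + 2abi
= 5^2 - (-3)^2 + 2*5*(-3)i
= 16 - 30i


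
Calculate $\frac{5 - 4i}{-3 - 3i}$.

Multiply numerator and denominator by conjugate (-3 + 3i):
= (5 - 4i)(-3 + 3i) / ((-3)^2 + (-3)^2)
= (-3 + 27i) / 18
Divide through by 3: (-1 + 9i) / 6
= -1/6 + (3/2)i


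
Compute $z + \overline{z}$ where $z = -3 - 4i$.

z + conjugate(z) = (a + bi) + (a - bi) = 2a
= 2 * (-3) = -6


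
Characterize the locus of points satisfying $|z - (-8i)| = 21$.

|z - z0| = r describes a circle centered at z0 with radius r
Here z0 = -8i and r = 21
Locus: Circle centered at (0, -8) with radius 21


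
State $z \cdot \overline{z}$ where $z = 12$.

z * conjugate(z) = |z|^2 = a^2 + b^2
= 12^2 + 0^2 = 144


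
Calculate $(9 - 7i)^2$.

(a + bi)^2 = a^2 - b^2 + 2abi
= 9^2 - (-7)^2 + 2*9*(-7)i
= 32 - 126i


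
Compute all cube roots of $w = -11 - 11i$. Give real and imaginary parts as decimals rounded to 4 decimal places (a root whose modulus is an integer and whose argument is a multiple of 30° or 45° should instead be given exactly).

|w| = sqrt(242) ≈ 15.556349, arg(w) = 225°
Root modulus = sqrt(242)^(1/3) ≈ 2.496333
Root arguments: θ_k = (225° + 360°k)/3 for k = 0, 1, ..., 2
Compute each root as (root modulus)(cos θ_k + i sin θ_k) using full-precision intermediates, then round to 4 decimal places.
Roots: 0.6461 + 2.4113i, -2.4113 - 0.6461i, 1.7652 - 1.7652i


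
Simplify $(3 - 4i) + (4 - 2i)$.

(3 + 4) + (-4 + (-2))i = 7 - 6i


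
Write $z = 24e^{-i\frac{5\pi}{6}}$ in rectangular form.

a = r cos θ = 24 * -sqrt(3)/2 = -12*sqrt(3)
b = r sin θ = 24 * -1/2 = -12
z = -12*sqrt(3) - 12i


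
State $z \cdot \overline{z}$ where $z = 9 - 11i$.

z * conjugate(z) = |z|^2 = a^2 + b^2
= 9^2 + (-11)^2 = 202


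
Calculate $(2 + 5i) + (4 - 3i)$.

(2 + 4) + (5 + (-3))i = 6 + 2i


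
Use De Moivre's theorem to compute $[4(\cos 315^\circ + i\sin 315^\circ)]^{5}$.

By De Moivre: z^n = r^n(cos(nθ) + i sin(nθ))
= 4^5(cos(5*315°) + i sin(5*315°))
= 1024(cos 135° + i sin 135°)
= -512*sqrt(2) + 512*sqrt(2)i


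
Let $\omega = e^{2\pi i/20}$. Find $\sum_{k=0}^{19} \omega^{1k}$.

Let ζ = ω^1 = e^(2πi·1/20). Since 20 ∤ 1, ζ ≠ 1.
Sum = Σ_{k=0}^{19} ζ^k = (ζ^20 - 1)/(ζ - 1) = (ω^{1·20} - 1)/(ζ - 1) = (1 - 1)/(ζ - 1) = 0


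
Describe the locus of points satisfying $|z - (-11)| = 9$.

|z - z0| = r describes a circle centered at z0 with radius r
Here z0 = -11 and r = 9
Locus: Circle centered at (-11, 0) with radius 9


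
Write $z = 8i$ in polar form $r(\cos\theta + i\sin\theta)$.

r = |z| = sqrt(a^2 + b^2) = sqrt((0)^2 + (8)^2) = sqrt(0 + 64) = sqrt(64) = 8
a = 0 and b > 0, so z lies on the positive imaginary axis: θ = 90°
z = 8(cos 90° + i sin 90°)


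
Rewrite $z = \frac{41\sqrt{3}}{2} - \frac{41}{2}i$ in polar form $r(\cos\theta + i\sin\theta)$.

r = |z| = sqrt(a^2 + b^2) = sqrt((41*sqrt(3)/2)^2 + (-41/2)^2) = sqrt(5043/4 + 1681/4) = sqrt(1681) = 41
θ = arctan(b/a) = arctan(-20.5/35.507) (quadrant-adjusted) = 330°
z = 41(cos 330° + i sin 330°)


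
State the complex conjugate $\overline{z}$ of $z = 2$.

If z = a + bi, then conjugate(z) = a - bi
conjugate(2) = 2


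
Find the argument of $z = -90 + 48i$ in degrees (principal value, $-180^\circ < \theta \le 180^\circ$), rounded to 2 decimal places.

θ = arctan(b/a) = arctan(48/-90) (quadrant-adjusted) = 151.93°


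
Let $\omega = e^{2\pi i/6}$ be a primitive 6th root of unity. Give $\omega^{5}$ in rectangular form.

ω^5 = e^(2πi·5/6) = e^(i·5π/3)
= cos(5π/3) + i sin(5π/3)
= 1/2 - (sqrt(3)/2)i


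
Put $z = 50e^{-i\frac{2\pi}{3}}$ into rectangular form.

a = r cos θ = 50 * -1/2 = -25
b = r sin θ = 50 * -sqrt(3)/2 = -25*sqrt(3)
z = -25 - 25*sqrt(3)i


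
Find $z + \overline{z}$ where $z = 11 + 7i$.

z + conjugate(z) = (a + bi) + (a - bi) = 2a
= 2 * 11 = 22


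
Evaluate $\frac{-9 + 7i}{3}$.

Divisor is real, so divide each part by 3:
= -3 + (7/3)i


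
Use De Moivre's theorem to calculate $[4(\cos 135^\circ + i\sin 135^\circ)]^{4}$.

By De Moivre: z^n = r^n(cos(nθ) + i sin(nθ))
= 4^4(cos(4*135°) + i sin(4*135°))
= 256(cos 180° + i sin 180°)
= -256


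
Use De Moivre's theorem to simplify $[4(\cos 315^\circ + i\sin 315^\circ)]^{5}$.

By De Moivre: z^n = r^n(cos(nθ) + i sin(nθ))
= 4^5(cos(5*315°) + i sin(5*315°))
= 1024(cos 135° + i sin 135°)
= -512*sqrt(2) + 512*sqrt(2)i


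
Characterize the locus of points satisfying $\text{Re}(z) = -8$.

Re(z) = x where z = x + yi; the equation x = -8 is satisfied by all points with that x-coordinate
Locus: Vertical line x = -8


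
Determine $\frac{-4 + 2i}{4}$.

Divisor is real, so divide each part by 4:
= -1 + (1/2)i


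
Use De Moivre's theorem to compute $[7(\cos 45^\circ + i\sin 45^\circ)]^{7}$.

By De Moivre: z^n = r^n(cos(nθ) + i sin(nθ))
= 7^7(cos(7*45°) + i sin(7*45°))
= 823543(cos 315° + i sin 315°)
= 823543*sqrt(2)/2 - (823543*sqrt(2)/2)i


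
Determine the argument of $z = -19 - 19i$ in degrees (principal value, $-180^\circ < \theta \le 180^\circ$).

θ = arctan(b/a) = arctan(-19/-19) (quadrant-adjusted) = -135°


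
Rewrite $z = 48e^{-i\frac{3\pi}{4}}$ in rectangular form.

a = r cos θ = 48 * -sqrt(2)/2 = -24*sqrt(2)
b = r sin θ = 48 * -sqrt(2)/2 = -24*sqrt(2)
z = -24*sqrt(2) - 24*sqrt(2)i


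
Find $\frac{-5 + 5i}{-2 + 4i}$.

Multiply numerator and denominator by conjugate (-2 - 4i):
= (-5 + 5i)(-2 - 4i) / ((-2)^2 + 4^2)
= (30 + 10i) / 20
Divide through by 10: (3 + i) / 2
= 3/2 + (1/2)i


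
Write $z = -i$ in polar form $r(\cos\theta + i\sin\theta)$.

r = |z| = sqrt(a^2 + b^2) = sqrt((0)^2 + (-1)^2) = sqrt(0 + 1) = sqrt(1) = 1
a = 0 and b < 0, so z lies on the negative imaginary axis: θ = 270°
z = 1(cos 270° + i sin 270°)


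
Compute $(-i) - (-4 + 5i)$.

(0 - (-4)) + (-1 - 5)i = 4 - 6i


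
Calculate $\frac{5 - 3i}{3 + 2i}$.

Multiply numerator and denominator by conjugate (3 - 2i):
= (5 - 3i)(3 - 2i) / (3^2 + 2^2)
= (9 - 19i) / 13
= 9/13 - (19/13)i


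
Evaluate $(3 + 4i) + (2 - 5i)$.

(3 + 2) + (4 + (-5))i = 5 - i


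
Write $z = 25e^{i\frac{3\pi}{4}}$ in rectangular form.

a = r cos θ = 25 * -sqrt(2)/2 = -25*sqrt(2)/2
b = r sin θ = 25 * sqrt(2)/2 = 25*sqrt(2)/2
z = -25*sqrt(2)/2 + (25*sqrt(2)/2)i


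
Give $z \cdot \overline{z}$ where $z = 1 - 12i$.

z * conjugate(z) = |z|^2 = a^2 + b^2
= 1^2 + (-12)^2 = 145


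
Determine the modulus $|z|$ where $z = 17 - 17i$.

|z| = sqrt(a^2 + b^2) = sqrt(17^2 + (-17)^2) = sqrt(578) = sqrt(578)


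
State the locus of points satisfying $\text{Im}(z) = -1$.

Im(z) = y where z = x + yi; the equation y = -1 is satisfied by all points with that y-coordinate
Locus: Horizontal line y = -1


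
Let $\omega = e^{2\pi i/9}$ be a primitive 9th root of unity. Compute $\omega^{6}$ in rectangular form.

ω^6 = e^(2πi·6/9) = e^(i·4π/3)
= cos(4π/3) + i sin(4π/3)
= -1/2 - (sqrt(3)/2)i


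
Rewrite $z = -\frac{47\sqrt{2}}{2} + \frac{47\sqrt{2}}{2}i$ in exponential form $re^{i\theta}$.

r = |z| = sqrt((-47*sqrt(2)/2)^2 + (47*sqrt(2)/2)^2) = sqrt(2209/2 + 2209/2) = sqrt(2209) = 47
θ = arctan(b/a) = arctan(33.234/-33.234) (quadrant-adjusted) = 135° = 3π/4
z = 47e^(i*3π/4)


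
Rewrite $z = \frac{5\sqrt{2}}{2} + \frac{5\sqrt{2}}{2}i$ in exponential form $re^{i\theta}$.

r = |z| = sqrt((5*sqrt(2)/2)^2 + (5*sqrt(2)/2)^2) = sqrt(25/2 + 25/2) = sqrt(25) = 5
θ = arctan(b/a) = arctan(3.5355/3.5355) (quadrant-adjusted) = 45° = π/4
z = 5e^(i*π/4)


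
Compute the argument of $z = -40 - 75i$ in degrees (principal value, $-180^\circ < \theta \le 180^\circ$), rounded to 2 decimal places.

θ = arctan(b/a) = arctan(-75/-40) (quadrant-adjusted) = -118.07°


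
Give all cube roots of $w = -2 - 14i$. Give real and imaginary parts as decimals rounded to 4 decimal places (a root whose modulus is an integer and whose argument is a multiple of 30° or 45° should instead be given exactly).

|w| = sqrt(200) ≈ 14.142136, arg(w) ≈ 261.869898°
Root modulus = sqrt(200)^(1/3) ≈ 2.418271
Root arguments: θ_k = (arg(w) + 360°k)/3 for k = 0, 1, ..., 2
Compute each root as (root modulus)(cos θ_k + i sin θ_k) using full-precision intermediates, then round to 4 decimal places.
Roots: 0.1143 + 2.4156i, -2.1491 - 1.1088i, 2.0348 - 1.3068i
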